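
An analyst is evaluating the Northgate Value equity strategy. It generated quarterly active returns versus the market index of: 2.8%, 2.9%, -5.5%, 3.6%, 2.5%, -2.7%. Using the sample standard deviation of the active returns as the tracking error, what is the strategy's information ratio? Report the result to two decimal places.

0.16

Mean return r̄ = 3.60 / 6 = 0.6000%
Σ(r − r̄)² = (2.8 − 0.6000)² + (2.9 − 0.6000)² + … = 70.8400
sample σ = √(70.8400 / 5) = √14.1680 = 3.7640%
IR = r̄ / tracking error = 0.6000 / 3.7640 = 0.1594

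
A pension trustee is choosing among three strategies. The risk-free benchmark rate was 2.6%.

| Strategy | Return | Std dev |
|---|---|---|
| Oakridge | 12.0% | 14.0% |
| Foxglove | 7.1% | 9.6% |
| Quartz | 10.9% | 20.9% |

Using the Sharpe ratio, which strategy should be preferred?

Oakridge

Oakridge: Sharpe ratio = (12.0% − 2.6%) / 14.0% = 0.671
Foxglove: Sharpe ratio = (7.1% − 2.6%) / 9.6% = 0.469
Quartz: Sharpe ratio = (10.9% − 2.6%) / 20.9% = 0.397
Highest: Oakridge (0.671).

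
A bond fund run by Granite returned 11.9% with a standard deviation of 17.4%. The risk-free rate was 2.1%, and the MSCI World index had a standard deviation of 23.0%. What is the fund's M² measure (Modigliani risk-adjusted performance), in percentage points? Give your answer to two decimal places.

Sharpe = (Rp − Rf) / σp = (11.9% − 2.1%) / 17.4% = 0.5632
M² = Rf + Sharpe × σm = 2.1% + 0.5632 × 23.0% = 15.0536%

15.05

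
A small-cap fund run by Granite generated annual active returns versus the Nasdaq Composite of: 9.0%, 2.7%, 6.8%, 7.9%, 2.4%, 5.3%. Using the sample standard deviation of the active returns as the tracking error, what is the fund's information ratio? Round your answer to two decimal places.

r̄ = (9 + 2.7 + 6.8 + 7.9 + 2.4 + 5.3) / 6 = 34.10 / 6 = 5.6833%
Σ(r − r̄)² = (9 − 5.6833)² + (2.7 − 5.6833)² + (6.8 − 5.6833)² + … = 36.9883
σ = √[36.9883 / 5] = 2.7199%
IR = r̄ / tracking error = 5.6833 / 2.7199 = 2.0895

2.09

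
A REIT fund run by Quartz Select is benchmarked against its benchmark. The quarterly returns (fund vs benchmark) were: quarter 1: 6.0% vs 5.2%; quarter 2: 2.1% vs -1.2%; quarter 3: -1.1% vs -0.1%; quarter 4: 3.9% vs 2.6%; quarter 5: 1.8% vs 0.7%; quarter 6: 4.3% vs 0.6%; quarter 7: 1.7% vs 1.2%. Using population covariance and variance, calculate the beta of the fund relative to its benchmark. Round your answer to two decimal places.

r̄p = 2.6714%,  r̄m = 1.2857%
Cov = Σ(rp − r̄p)(rm − r̄m) / 7 = 2.9667
Var(rm) = Σ(rm − r̄m)² / 7 = 3.7098
β = Cov / Var = 2.9667 / 3.7098 = 0.7997

0.80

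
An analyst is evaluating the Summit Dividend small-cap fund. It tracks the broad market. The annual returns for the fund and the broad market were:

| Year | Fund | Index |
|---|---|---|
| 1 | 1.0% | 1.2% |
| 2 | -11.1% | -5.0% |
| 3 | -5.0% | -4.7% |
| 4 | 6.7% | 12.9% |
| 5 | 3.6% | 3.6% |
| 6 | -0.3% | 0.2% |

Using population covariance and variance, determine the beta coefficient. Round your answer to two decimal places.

0.86

r̄p = -0.8500%,  r̄m = 1.3667%
Cov = Σ(rp − r̄p)(rm − r̄m) / 6 = 31.0833
Var(rm) = Σ(rm − r̄m)² / 6 = 36.1222
β = Cov / Var = 31.0833 / 36.1222 = 0.8605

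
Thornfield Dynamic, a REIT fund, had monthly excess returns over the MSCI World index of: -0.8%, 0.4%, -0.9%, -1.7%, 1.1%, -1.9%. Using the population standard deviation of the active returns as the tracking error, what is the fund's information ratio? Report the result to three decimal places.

r̄ = (-0.8 + 0.4 − 0.9 − 1.7 + 1.1 − 1.9) / 6 = -0.6333%
Σ(r − r̄)² = 6.9133; population σ = √(6.9133/6) = 1.0734%
IR = r̄ / tracking error = -0.6333 / 1.0734 = -0.5900

-0.590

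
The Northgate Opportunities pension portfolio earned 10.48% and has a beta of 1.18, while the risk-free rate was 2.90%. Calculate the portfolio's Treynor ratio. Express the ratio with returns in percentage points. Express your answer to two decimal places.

6.42

Treynor = (Rp − Rf) / β = (10.48% − 2.90%) / 1.18 = 7.58 / 1.18 = 6.4237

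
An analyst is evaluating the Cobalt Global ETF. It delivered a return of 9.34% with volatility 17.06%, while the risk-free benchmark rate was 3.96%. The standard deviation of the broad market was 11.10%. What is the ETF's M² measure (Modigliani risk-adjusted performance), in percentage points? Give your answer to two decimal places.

7.46

Sharpe = (Rp − Rf) / σp = (9.34% − 3.96%) / 17.06% = 0.3154
M² = Rf + Sharpe × σm = 3.96% + 0.3154 × 11.10% = 7.4609%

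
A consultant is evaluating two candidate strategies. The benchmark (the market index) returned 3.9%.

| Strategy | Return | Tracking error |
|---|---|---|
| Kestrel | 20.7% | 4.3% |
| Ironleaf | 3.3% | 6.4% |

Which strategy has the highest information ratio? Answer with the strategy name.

Kestrel

Kestrel: IR = (20.7% − 3.9%) / 4.3% = 3.907
Ironleaf: IR = (3.3% − 3.9%) / 6.4% = -0.094
Highest: Kestrel (3.907).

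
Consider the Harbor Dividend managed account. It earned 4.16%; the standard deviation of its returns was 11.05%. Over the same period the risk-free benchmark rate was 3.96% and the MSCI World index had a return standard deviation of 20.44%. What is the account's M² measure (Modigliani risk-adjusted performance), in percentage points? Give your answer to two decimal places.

4.33

Sharpe = (Rp − Rf) / σp = (4.16% − 3.96%) / 11.05% = 0.0181
M² = Rf + Sharpe × σm = 3.96% + 0.0181 × 20.44% = 4.3300%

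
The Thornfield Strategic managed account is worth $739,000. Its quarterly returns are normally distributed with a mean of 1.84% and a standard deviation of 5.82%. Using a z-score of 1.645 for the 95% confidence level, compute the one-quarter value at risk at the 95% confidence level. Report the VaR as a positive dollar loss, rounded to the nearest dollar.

$57,154

Return at the 95% tail: μ − z·σ = 1.84% − 1.645 × 5.82% = 1.84 − 9.5739 = -7.7339%
VaR = −(-7.7339%) × $739,000 = 7.7339% × $739,000 = $57,154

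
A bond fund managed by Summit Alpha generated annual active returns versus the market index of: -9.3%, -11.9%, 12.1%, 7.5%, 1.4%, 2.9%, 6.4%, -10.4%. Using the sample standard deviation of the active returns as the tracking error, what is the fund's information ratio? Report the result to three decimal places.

r̄ = (-9.3 − 11.9 + 12.1 + 7.5 + 1.4 + 2.9 + 6.4 − 10.4) / 8 = -1.30 / 8 = -0.1625%
Sample std dev = √[590.0388 / 7] = 9.1810%
IR = r̄ / tracking error = -0.1625 / 9.1810 = -0.0177

-0.018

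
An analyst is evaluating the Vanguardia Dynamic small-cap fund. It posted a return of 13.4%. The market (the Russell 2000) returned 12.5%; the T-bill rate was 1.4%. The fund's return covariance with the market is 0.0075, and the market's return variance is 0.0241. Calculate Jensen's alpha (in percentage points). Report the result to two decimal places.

β = Cov / Var = 0.0075 / 0.0241 = 0.3112
E[R] = Rf + β(Rm − Rf) = 1.4% + 0.3112 × (12.5% − 1.4%) = 4.8543%
α = Rp − E[R] = 13.4% − 4.8543% = 8.5457

8.55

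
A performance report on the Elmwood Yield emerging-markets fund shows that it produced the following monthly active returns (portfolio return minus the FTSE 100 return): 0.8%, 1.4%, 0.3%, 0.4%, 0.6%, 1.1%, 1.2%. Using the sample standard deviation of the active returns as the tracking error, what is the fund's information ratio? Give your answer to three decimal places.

r̄ = (0.8 + 1.4 + 0.3 + 0.4 + 0.6 + 1.1 + 1.2) / 7 = 5.80 / 7 = 0.8286%
Sample σ = √[Σ(r − r̄)² / 6] = √[1.0543 / 6] = √0.1757 = 0.4192%
IR = r̄ / tracking error = 0.8286 / 0.4192 = 1.9766

1.977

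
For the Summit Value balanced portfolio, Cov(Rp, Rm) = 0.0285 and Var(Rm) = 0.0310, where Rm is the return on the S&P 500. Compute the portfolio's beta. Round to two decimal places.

β = Cov(Rp, Rm) / Var(Rm) = 0.0285 / 0.0310 = 0.9194

0.92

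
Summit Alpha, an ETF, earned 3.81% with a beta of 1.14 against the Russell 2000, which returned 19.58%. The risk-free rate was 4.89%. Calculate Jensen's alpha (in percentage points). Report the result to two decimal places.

CAPM expected return = Rf + β(Rm − Rf) = 4.89% + 1.14 × (19.58% − 4.89%) = 4.89 + 1.14 × 14.69 = 21.6366%
Jensen's α = Rp − E[R] = 3.81% − 21.6366% = -17.8266

-17.83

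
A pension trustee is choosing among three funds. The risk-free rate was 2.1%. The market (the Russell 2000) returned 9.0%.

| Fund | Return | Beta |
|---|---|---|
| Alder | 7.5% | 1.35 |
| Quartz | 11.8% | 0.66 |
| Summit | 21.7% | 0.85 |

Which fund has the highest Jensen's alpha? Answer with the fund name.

Summit

Alder: α = 7.5% − [2.1% + 1.35 × (9.0% − 2.1%)] = -3.915
Quartz: α = 11.8% − [2.1% + 0.66 × (9.0% − 2.1%)] = 5.146
Summit: α = 21.7% − [2.1% + 0.85 × (9.0% − 2.1%)] = 13.735
Highest: Summit (13.735).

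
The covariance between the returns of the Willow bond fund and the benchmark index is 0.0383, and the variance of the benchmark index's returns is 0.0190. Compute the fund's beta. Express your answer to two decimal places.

2.02

β = Cov(Rp, Rm) / Var(Rm) = 0.0383 / 0.0190 = 2.0158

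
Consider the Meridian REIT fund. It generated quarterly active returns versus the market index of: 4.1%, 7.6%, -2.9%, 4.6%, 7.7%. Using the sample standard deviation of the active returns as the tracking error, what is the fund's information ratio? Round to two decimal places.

Mean return r̄ = 21.10 / 5 = 4.2200%
Σ(r − r̄)² = 74.3880; sample σ = √(74.3880/4) = 4.3124%
IR = r̄ / tracking error = 4.2200 / 4.3124 = 0.9786

0.98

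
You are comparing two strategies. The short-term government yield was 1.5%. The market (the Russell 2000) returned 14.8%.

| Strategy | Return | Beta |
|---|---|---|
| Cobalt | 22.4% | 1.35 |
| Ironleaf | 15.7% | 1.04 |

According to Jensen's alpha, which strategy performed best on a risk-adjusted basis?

Cobalt: α = 22.4% − [1.5% + 1.35 × (14.8% − 1.5%)] = 2.945
Ironleaf: α = 15.7% − [1.5% + 1.04 × (14.8% − 1.5%)] = 0.368
Highest: Cobalt (2.945).

Cobalt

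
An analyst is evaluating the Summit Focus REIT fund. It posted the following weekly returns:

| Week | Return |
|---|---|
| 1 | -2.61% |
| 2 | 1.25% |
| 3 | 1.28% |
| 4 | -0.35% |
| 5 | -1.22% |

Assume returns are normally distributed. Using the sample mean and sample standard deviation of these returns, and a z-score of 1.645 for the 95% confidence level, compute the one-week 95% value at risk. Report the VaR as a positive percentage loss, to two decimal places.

3.07

Mean return r̄ = -1.650 / 5 = -0.3300%
Sample std dev = √[11.0794 / 4] = 1.6643%
VaR = −(r̄ − z·σ) = −(-0.3300 − 1.645 × 1.6643) = −(-3.0678) = 3.0678%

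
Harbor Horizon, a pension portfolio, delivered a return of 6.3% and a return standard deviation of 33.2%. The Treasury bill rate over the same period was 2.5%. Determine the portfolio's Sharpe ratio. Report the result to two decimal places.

0.11

Sharpe = (Rp − Rf) / σp = (6.3% − 2.5%) / 33.2% = 3.80% / 33.2% = 0.1145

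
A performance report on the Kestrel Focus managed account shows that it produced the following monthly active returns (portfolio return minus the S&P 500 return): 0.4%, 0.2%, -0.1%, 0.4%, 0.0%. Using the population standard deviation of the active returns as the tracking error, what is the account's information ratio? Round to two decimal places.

μ = (0.4 + 0.2 − 0.1 + 0.4 + 0) / 5 = 0.1800%
Population std dev = √[0.2080 / 5] = 0.2040%
IR = μ / tracking error = 0.1800 / 0.2040 = 0.8824

0.88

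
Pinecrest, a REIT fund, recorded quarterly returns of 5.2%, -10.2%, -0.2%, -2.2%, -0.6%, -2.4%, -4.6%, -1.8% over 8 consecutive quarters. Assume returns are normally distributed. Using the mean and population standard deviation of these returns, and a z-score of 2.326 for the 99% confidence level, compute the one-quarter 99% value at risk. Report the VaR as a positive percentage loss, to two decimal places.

r̄ = (5.2 − 10.2 − 0.2 − 2.2 − 0.6 − 2.4 − 4.6 − 1.8) / 8 = -2.1000%
Σ(r − r̄)² = 131.2000; population σ = √(131.2000/8) = 4.0497%
VaR = −(r̄ − z·σ) = −(-2.1000 − 2.326 × 4.0497) = −(-11.5196) = 11.5196%

11.52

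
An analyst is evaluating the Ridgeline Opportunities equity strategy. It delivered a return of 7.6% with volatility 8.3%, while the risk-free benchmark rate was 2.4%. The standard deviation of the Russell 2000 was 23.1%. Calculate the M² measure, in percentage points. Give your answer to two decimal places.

16.87

Sharpe = (Rp − Rf) / σp = (7.6% − 2.4%) / 8.3% = 0.6265
M² = Rf + Sharpe × σm = 2.4% + 0.6265 × 23.1% = 16.8722%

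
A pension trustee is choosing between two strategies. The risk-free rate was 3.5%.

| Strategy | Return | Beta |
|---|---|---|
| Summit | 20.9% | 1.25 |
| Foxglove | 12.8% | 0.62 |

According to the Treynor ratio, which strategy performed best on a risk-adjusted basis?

Summit: Treynor = (20.9% − 3.5%) / 1.25 = 13.920
Foxglove: Treynor = (12.8% − 3.5%) / 0.62 = 15.000
Highest: Foxglove (15.000).

Foxglove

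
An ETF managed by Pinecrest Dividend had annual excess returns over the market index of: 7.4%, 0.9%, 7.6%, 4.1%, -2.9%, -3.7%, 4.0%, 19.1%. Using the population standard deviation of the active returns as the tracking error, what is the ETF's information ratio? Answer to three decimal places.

r̄ = (7.4 + 0.9 + 7.6 + 4.1 − 2.9 − 3.7 + 4 + 19.1) / 8 = 36.50 / 8 = 4.5625%
Σ(r − r̄)² = (7.4 − 4.5625)² + (0.9 − 4.5625)² + … = 366.5188
population σ = √(366.5188 / 8) = √45.8149 = 6.7687%
IR = r̄ / tracking error = 4.5625 / 6.7687 = 0.6741

0.674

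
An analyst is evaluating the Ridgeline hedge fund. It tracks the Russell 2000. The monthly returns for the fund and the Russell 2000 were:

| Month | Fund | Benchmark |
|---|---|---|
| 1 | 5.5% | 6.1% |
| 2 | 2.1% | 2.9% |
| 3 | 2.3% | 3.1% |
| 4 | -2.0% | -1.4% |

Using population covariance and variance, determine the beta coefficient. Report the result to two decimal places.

r̄p = 1.9750%,  r̄m = 2.6750%
Cov = Σ(rp − r̄p)(rm − r̄m) / 4 = 7.1094
Var(rm) = Σ(rm − r̄m)² / 4 = 7.1419
β = Cov / Var = 7.1094 / 7.1419 = 0.9954

1.00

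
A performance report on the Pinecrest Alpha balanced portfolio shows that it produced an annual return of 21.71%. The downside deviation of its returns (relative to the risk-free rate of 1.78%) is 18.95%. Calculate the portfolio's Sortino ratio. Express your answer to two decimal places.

Sortino = (Rp − Rf) / σd = (21.71% − 1.78%) / 18.95% = 19.93% / 18.95% = 1.0517

1.05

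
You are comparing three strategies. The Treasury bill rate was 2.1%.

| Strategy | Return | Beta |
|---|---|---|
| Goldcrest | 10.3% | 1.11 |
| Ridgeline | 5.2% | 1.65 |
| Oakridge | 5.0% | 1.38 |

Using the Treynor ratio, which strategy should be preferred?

Goldcrest: Treynor = (10.3% − 2.1%) / 1.11 = 7.387
Ridgeline: Treynor = (5.2% − 2.1%) / 1.65 = 1.879
Oakridge: Treynor = (5.0% − 2.1%) / 1.38 = 2.101
Highest: Goldcrest (7.387).

Goldcrest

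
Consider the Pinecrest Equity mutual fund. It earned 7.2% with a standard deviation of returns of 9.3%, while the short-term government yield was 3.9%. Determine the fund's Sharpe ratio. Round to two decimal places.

Sharpe = (Rp − Rf) / σp = (7.2% − 3.9%) / 9.3% = 3.30% / 9.3% = 0.3548

0.35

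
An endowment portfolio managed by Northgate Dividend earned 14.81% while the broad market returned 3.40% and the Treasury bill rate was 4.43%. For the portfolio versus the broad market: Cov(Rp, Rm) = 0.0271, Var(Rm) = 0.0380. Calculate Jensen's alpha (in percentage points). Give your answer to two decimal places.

11.11

β = Cov / Var = 0.0271 / 0.0380 = 0.7132
E[R] = Rf + β(Rm − Rf) = 4.43% + 0.7132 × (3.40% − 4.43%) = 3.6954%
α = Rp − E[R] = 14.81% − 3.6954% = 11.1146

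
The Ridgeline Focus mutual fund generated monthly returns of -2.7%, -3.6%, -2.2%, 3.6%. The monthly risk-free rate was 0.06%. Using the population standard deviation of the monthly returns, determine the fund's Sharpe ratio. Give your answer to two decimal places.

-0.45

Mean return r̄ = -4.90 / 4 = -1.2250%
Σ(r − r̄)² = 32.0475; population σ = √(32.0475/4) = 2.8305%
Sharpe = (r̄ − rf) / σ = (-1.2250 − 0.06) / 2.8305 = -1.2850 / 2.8305 = -0.4540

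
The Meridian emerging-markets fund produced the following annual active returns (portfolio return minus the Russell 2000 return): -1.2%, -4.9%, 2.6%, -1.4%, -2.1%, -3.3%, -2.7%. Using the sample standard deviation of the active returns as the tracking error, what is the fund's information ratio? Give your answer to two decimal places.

-0.80

Mean return r̄ = -13.00 / 7 = -1.8571%
Sample σ = √[Σ(r − r̄)² / 6] = √[32.6171 / 6] = √5.4362 = 2.3316%
IR = r̄ / tracking error = -1.8571 / 2.3316 = -0.7965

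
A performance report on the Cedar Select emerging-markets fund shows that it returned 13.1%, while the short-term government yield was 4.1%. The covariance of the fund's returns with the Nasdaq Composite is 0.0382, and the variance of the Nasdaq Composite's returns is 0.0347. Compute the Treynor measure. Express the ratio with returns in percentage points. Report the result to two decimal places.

β = Cov / Var = 0.0382 / 0.0347 = 1.1009
Treynor = (Rp − Rf) / β = (13.1% − 4.1%) / 1.1009 = 9.00 / 1.1009 = 8.1751

8.18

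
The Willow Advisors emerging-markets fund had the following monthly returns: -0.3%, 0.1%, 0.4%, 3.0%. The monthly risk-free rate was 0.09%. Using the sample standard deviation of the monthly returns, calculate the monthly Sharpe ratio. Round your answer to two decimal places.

0.48

Mean return μ = 3.20 / 4 = 0.8000%
Sample σ = √[Σ(r − μ)² / 3] = √[6.7000 / 3] = √2.2333 = 1.4944%
Sharpe = (μ − rf) / σ = (0.8000 − 0.09) / 1.4944 = 0.7100 / 1.4944 = 0.4751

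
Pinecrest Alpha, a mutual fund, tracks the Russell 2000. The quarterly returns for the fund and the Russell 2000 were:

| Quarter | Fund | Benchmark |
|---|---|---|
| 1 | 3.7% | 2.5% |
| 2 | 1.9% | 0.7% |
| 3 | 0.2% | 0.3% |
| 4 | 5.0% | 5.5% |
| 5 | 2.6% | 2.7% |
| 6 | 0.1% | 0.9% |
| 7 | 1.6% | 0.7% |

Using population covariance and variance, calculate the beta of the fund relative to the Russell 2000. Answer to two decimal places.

0.87

r̄p = 2.1571%,  r̄m = 1.9000%
Cov = Σ(rp − r̄p)(rm − r̄m) / 7 = 2.5257
Var(rm) = Σ(rm − r̄m)² / 7 = 2.9143
β = Cov / Var = 2.5257 / 2.9143 = 0.8667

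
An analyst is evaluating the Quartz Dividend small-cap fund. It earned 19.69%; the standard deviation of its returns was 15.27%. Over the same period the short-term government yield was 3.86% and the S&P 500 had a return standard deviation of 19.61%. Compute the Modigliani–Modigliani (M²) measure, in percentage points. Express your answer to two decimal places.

24.19

Sharpe = (Rp − Rf) / σp = (19.69% − 3.86%) / 15.27% = 1.0367
M² = Rf + Sharpe × σm = 3.86% + 1.0367 × 19.61% = 24.1897%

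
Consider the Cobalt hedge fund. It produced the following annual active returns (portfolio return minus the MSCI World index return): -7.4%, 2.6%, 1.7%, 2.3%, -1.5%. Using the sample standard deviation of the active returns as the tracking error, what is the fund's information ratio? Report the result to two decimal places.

μ = (-7.4 + 2.6 + 1.7 + 2.3 − 1.5) / 5 = -0.4600%
Σ(r − μ)² = 70.8920; sample σ = √(70.8920/4) = 4.2099%
IR = μ / tracking error = -0.4600 / 4.2099 = -0.1093

-0.11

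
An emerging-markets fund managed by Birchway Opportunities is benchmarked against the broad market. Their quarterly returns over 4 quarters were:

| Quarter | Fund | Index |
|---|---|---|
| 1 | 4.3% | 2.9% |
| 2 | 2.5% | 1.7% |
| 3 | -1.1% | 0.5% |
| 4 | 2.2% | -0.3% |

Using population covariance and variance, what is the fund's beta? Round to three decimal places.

1.026

r̄p = 1.9750%,  r̄m = 1.2000%
Cov = Σ(rp − r̄p)(rm − r̄m) / 4 = 1.5075
Var(rm) = Σ(rm − r̄m)² / 4 = 1.4700
β = Cov / Var = 1.5075 / 1.4700 = 1.0255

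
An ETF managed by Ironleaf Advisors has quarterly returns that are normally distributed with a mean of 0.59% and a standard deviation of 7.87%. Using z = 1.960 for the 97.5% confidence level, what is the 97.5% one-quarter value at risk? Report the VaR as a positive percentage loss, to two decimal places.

14.84

VaR (as % loss) = −(μ − z·σ) = −(0.59% − 1.960 × 7.87%) = −(-14.8352%) = 14.8352%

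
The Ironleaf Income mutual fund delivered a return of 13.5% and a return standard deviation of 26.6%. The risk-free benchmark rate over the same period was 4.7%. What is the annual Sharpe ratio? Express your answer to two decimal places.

0.33

Sharpe = (Rp − Rf) / σp = (13.5% − 4.7%) / 26.6% = 8.80% / 26.6% = 0.3308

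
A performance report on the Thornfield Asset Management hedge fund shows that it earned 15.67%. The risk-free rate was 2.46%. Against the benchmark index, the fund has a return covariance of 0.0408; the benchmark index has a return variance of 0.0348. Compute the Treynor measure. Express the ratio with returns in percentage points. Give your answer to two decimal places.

β = Cov / Var = 0.0408 / 0.0348 = 1.1724
Treynor = (Rp − Rf) / β = (15.67% − 2.46%) / 1.1724 = 13.21 / 1.1724 = 11.2675

11.27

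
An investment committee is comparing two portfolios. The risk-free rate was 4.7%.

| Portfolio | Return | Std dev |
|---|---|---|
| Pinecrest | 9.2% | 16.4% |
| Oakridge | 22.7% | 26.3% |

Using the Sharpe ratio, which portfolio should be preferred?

Pinecrest: Sharpe ratio = (9.2% − 4.7%) / 16.4% = 0.274
Oakridge: Sharpe ratio = (22.7% − 4.7%) / 26.3% = 0.684
Highest: Oakridge (0.684).

Oakridge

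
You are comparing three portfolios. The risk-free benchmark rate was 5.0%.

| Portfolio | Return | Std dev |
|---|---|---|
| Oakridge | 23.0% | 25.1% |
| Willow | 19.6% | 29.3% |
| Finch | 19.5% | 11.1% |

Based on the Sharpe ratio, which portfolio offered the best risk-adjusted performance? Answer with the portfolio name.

Oakridge: Sharpe ratio = (23.0% − 5.0%) / 25.1% = 0.717
Willow: Sharpe ratio = (19.6% − 5.0%) / 29.3% = 0.498
Finch: Sharpe ratio = (19.5% − 5.0%) / 11.1% = 1.306
Highest: Finch (1.306).

Finch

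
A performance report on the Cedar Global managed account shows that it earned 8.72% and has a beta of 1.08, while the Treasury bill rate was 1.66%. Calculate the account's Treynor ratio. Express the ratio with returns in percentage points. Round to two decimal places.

6.54

Treynor = (Rp − Rf) / β = (8.72% − 1.66%) / 1.08 = 7.06 / 1.08 = 6.5370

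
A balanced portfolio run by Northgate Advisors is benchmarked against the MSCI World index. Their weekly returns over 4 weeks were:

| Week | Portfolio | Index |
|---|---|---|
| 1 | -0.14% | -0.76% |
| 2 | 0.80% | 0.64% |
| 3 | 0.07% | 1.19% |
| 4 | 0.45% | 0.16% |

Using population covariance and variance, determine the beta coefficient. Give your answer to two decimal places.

r̄p = 0.2950%,  r̄m = 0.3075%
Cov = Σ(rp − r̄p)(rm − r̄m) / 4 = 0.1027
Var(rm) = Σ(rm − r̄m)² / 4 = 0.5127
β = Cov / Var = 0.1027 / 0.5127 = 0.2003

0.20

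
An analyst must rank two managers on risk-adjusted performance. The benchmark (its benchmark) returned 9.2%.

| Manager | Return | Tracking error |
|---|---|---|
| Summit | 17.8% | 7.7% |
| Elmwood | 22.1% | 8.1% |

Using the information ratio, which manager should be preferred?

Elmwood

Summit: IR = (17.8% − 9.2%) / 7.7% = 1.117
Elmwood: IR = (22.1% − 9.2%) / 8.1% = 1.593
Highest: Elmwood (1.593).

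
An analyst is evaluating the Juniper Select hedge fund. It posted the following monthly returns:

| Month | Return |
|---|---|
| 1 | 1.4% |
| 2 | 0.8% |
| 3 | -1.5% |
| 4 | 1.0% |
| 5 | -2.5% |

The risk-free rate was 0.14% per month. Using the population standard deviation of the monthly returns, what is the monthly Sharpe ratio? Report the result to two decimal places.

r̄ = (1.4 + 0.8 − 1.5 + 1 − 2.5) / 5 = -0.1600%
Σ(r − r̄)² = 11.9720; population σ = √(11.9720/5) = 1.5474%
Sharpe = (r̄ − rf) / σ = (-0.1600 − 0.14) / 1.5474 = -0.3000 / 1.5474 = -0.1939

-0.19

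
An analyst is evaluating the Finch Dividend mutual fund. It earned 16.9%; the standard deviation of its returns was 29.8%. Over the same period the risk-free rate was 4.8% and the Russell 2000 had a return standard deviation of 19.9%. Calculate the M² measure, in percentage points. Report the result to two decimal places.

12.88

Sharpe = (Rp − Rf) / σp = (16.9% − 4.8%) / 29.8% = 0.4060
M² = Rf + Sharpe × σm = 4.8% + 0.4060 × 19.9% = 12.8794%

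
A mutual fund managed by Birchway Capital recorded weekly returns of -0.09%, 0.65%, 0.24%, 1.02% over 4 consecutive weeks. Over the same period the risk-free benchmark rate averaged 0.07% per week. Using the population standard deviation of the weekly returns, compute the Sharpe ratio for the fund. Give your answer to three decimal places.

0.920

r̄ = (-0.09 + 0.65 + 0.24 + 1.02) / 4 = 0.4550%
Σ(r − r̄)² = 0.7005; population σ = √(0.7005/4) = 0.4185%
Sharpe = (r̄ − rf) / σ = (0.4550 − 0.07) / 0.4185 = 0.3850 / 0.4185 = 0.9200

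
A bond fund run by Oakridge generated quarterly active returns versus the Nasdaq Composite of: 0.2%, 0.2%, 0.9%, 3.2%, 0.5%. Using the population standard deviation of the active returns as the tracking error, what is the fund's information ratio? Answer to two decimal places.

0.89

Mean return r̄ = 5.00 / 5 = 1.0000%
Population σ = √[Σ(r − r̄)² / 5] = √[6.3800 / 5] = √1.2760 = 1.1296%
IR = r̄ / tracking error = 1.0000 / 1.1296 = 0.8853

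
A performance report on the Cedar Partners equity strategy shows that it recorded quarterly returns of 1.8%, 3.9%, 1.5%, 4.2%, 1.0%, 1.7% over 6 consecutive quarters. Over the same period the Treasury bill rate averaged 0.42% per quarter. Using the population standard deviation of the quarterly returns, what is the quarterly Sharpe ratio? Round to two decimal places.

μ = (1.8 + 3.9 + 1.5 + 4.2 + 1 + 1.7) / 6 = 2.3500%
Population σ = √[Σ(r − μ)² / 6] = √[9.0950 / 6] = √1.5158 = 1.2312%
Sharpe = (μ − rf) / σ = (2.3500 − 0.42) / 1.2312 = 1.9300 / 1.2312 = 1.5676

1.57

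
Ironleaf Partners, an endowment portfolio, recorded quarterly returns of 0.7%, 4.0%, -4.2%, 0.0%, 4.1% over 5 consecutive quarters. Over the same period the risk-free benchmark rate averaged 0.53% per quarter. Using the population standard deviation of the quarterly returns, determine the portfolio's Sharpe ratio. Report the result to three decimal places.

0.128

μ = (0.7 + 4 − 4.2 + 0 + 4.1) / 5 = 4.60 / 5 = 0.9200%
Σ(r − μ)² = (0.7 − 0.9200)² + (4 − 0.9200)² + (-4.2 − 0.9200)² + … = 46.7080
σ = √[46.7080 / 5] = 3.0564%
Sharpe = (μ − rf) / σ = (0.9200 − 0.53) / 3.0564 = 0.3900 / 3.0564 = 0.1276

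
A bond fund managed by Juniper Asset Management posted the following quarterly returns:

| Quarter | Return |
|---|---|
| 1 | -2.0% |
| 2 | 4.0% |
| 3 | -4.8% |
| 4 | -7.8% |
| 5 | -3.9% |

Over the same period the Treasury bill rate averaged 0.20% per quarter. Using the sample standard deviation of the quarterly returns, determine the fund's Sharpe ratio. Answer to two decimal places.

-0.71

Mean return r̄ = -14.50 / 5 = -2.9000%
Σ(r − r̄)² = (-2 − (-2.9000))² + (4 − (-2.9000))² + … = 77.0400
sample σ = √(77.0400 / 4) = √19.2600 = 4.3886%
Sharpe = (r̄ − rf) / σ = (-2.9000 − 0.2) / 4.3886 = -3.1000 / 4.3886 = -0.7064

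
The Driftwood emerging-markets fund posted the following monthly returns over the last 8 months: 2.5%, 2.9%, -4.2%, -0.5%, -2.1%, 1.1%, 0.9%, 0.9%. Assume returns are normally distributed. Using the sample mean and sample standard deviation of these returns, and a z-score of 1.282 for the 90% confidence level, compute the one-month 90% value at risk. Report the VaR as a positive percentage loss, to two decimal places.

μ = (2.5 + 2.9 − 4.2 − 0.5 − 2.1 + 1.1 + 0.9 + 0.9) / 8 = 0.1875%
Sample std dev = √[39.5088 / 7] = 2.3757%
VaR = −(μ − z·σ) = −(0.1875 − 1.282 × 2.3757) = −(-2.8581) = 2.8581%

2.86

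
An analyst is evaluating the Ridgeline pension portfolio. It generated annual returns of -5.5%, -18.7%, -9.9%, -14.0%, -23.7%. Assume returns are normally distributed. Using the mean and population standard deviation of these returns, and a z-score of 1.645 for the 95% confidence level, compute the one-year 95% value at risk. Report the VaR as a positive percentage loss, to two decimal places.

24.88

μ = (-5.5 − 18.7 − 9.9 − 14 − 23.7) / 5 = -14.3600%
Σ(r − μ)² = 204.5920; population σ = √(204.5920/5) = 6.3967%
VaR = −(μ − z·σ) = −(-14.3600 − 1.645 × 6.3967) = −(-24.8826) = 24.8826%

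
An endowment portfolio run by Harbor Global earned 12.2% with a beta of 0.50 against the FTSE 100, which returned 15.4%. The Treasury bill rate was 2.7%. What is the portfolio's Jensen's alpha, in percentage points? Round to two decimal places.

3.15

CAPM expected return = Rf + β(Rm − Rf) = 2.7% + 0.50 × (15.4% − 2.7%) = 2.7 + 0.50 × 12.70 = 9.0500%
Jensen's α = Rp − E[R] = 12.2% − 9.0500% = 3.1500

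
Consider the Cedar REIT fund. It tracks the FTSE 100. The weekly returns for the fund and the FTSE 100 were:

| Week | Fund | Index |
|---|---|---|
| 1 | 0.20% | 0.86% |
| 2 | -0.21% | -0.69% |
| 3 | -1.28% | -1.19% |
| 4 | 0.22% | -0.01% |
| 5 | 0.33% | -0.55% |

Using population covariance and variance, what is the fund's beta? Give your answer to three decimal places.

0.584

r̄p = -0.1480%,  r̄m = -0.3160%
Cov = Σ(rp − r̄p)(rm − r̄m) / 5 = 0.2845
Var(rm) = Σ(rm − r̄m)² / 5 = 0.4870
β = Cov / Var = 0.2845 / 0.4870 = 0.5842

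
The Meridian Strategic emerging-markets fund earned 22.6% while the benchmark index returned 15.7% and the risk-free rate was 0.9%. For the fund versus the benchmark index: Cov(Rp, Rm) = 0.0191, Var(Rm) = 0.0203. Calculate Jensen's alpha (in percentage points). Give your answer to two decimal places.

7.77

β = Cov / Var = 0.0191 / 0.0203 = 0.9409
E[R] = Rf + β(Rm − Rf) = 0.9% + 0.9409 × (15.7% − 0.9%) = 14.8253%
α = Rp − E[R] = 22.6% − 14.8253% = 7.7747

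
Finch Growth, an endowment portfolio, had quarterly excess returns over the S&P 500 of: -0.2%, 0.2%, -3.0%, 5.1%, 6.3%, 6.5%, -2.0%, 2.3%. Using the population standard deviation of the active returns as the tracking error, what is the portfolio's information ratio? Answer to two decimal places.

0.54

Mean return r̄ = 15.20 / 8 = 1.9000%
Σ(r − r̄)² = (-0.2 − 1.9000)² + (0.2 − 1.9000)² + … = 97.4400
population σ = √(97.4400 / 8) = √12.1800 = 3.4900%
IR = r̄ / tracking error = 1.9000 / 3.4900 = 0.5444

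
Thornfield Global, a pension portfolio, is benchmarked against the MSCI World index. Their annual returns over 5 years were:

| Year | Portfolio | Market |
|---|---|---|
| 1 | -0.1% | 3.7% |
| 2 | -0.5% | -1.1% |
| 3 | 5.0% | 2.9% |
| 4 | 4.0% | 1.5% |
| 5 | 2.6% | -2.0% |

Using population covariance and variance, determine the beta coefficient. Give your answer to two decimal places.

r̄p = 2.2000%,  r̄m = 1.0000%
Cov = Σ(rp − r̄p)(rm − r̄m) / 5 = 0.8960
Var(rm) = Σ(rm − r̄m)² / 5 = 4.9120
β = Cov / Var = 0.8960 / 4.9120 = 0.1824

0.18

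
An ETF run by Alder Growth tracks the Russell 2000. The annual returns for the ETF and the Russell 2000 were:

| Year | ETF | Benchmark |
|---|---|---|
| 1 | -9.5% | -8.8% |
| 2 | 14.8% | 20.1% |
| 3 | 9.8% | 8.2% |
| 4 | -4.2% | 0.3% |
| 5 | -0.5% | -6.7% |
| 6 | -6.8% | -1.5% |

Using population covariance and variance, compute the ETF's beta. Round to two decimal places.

r̄p = 0.6000%,  r̄m = 1.9333%
Cov = Σ(rp − r̄p)(rm − r̄m) / 6 = 77.7950
Var(rm) = Σ(rm − r̄m)² / 6 = 95.5822
β = Cov / Var = 77.7950 / 95.5822 = 0.8139

0.81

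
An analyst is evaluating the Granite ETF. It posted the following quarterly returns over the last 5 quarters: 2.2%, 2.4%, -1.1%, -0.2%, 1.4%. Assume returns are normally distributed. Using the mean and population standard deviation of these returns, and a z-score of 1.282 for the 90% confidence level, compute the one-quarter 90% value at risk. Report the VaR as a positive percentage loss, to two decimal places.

Mean return r̄ = 4.70 / 5 = 0.9400%
Σ(r − r̄)² = (2.2 − 0.9400)² + (2.4 − 0.9400)² + (-1.1 − 0.9400)² + … = 9.3920
population σ = √(9.3920 / 5) = √1.8784 = 1.3705%
VaR = −(r̄ − z·σ) = −(0.9400 − 1.282 × 1.3705) = −(-0.8170) = 0.8170%

0.82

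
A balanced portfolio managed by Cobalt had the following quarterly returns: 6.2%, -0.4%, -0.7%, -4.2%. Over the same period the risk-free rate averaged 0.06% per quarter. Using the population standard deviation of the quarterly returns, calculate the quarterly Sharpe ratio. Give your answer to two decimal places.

0.04

Mean return μ = 0.90 / 4 = 0.2250%
Σ(r − μ)² = (6.2 − 0.2250)² + (-0.4 − 0.2250)² + … = 56.5275
σ = √[56.5275 / 4] = 3.7592%
Sharpe = (μ − rf) / σ = (0.2250 − 0.06) / 3.7592 = 0.1650 / 3.7592 = 0.0439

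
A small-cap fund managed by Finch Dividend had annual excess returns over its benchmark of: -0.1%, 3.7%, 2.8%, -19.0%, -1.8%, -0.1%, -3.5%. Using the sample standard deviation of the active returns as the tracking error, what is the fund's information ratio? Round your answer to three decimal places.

r̄ = (-0.1 + 3.7 + 2.8 − 19 − 1.8 − 0.1 − 3.5) / 7 = -18.00 / 7 = -2.5714%
Sample σ = √[Σ(r − r̄)² / 6] = √[351.7543 / 6] = √58.6257 = 7.6567%
IR = r̄ / tracking error = -2.5714 / 7.6567 = -0.3358

-0.336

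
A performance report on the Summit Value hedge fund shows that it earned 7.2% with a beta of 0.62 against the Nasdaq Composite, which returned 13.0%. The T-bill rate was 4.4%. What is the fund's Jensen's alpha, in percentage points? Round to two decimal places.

CAPM expected return = Rf + β(Rm − Rf) = 4.4% + 0.62 × (13.0% − 4.4%) = 4.4 + 0.62 × 8.60 = 9.7320%
Jensen's α = Rp − E[R] = 7.2% − 9.7320% = -2.5320

-2.53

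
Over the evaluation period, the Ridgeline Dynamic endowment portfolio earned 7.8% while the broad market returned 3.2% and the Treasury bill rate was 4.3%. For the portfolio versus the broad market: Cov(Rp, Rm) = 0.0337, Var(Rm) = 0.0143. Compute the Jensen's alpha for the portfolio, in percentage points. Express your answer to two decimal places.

β = Cov / Var = 0.0337 / 0.0143 = 2.3566
E[R] = Rf + β(Rm − Rf) = 4.3% + 2.3566 × (3.2% − 4.3%) = 1.7077%
α = Rp − E[R] = 7.8% − 1.7077% = 6.0923

6.09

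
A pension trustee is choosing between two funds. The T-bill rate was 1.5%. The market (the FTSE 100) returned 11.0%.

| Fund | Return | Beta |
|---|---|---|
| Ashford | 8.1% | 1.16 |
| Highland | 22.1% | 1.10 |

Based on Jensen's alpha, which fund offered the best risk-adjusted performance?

Ashford: α = 8.1% − [1.5% + 1.16 × (11.0% − 1.5%)] = -4.420
Highland: α = 22.1% − [1.5% + 1.10 × (11.0% − 1.5%)] = 10.150
Highest: Highland (10.150).

Highland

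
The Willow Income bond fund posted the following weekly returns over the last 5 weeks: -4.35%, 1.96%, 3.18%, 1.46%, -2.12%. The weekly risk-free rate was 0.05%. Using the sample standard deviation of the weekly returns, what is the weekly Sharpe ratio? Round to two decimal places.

-0.01

Mean return r̄ = 0.130 / 5 = 0.0260%
Σ(r − r̄)² = (-4.35 − 0.0260)² + (1.96 − 0.0260)² + (3.18 − 0.0260)² + … = 39.4991
σ = √[39.4991 / 4] = 3.1424%
Sharpe = (r̄ − rf) / σ = (0.0260 − 0.05) / 3.1424 = -0.0240 / 3.1424 = -0.0076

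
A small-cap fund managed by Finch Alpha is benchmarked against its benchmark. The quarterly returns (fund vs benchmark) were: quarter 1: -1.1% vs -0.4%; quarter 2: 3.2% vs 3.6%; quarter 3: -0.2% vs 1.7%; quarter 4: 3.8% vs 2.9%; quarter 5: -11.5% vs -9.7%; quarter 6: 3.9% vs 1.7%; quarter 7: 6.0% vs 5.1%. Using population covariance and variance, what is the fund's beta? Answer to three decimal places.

r̄p = 0.5857%,  r̄m = 0.7000%
Cov = Σ(rp − r̄p)(rm − r̄m) / 7 = 24.0786
Var(rm) = Σ(rm − r̄m)² / 7 = 20.5686
β = Cov / Var = 24.0786 / 20.5686 = 1.1706

1.171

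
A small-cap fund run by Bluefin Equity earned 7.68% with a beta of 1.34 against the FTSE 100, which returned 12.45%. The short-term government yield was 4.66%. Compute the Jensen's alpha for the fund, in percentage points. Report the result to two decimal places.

CAPM expected return = Rf + β(Rm − Rf) = 4.66% + 1.34 × (12.45% − 4.66%) = 4.66 + 1.34 × 7.79 = 15.0986%
Jensen's α = Rp − E[R] = 7.68% − 15.0986% = -7.4186

-7.42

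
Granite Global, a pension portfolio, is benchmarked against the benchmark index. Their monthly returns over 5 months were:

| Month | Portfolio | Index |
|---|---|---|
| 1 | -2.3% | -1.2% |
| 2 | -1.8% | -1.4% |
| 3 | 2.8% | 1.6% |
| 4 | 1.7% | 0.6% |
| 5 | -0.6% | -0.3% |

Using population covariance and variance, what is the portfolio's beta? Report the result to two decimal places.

1.73

r̄p = -0.0400%,  r̄m = -0.1400%
Cov = Σ(rp − r̄p)(rm − r̄m) / 5 = 2.1864
Var(rm) = Σ(rm − r̄m)² / 5 = 1.2624
β = Cov / Var = 2.1864 / 1.2624 = 1.7319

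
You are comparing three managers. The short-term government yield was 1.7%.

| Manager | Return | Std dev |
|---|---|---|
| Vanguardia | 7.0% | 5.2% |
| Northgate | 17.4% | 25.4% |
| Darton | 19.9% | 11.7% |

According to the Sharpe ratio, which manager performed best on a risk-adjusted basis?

Vanguardia: Sharpe ratio = (7.0% − 1.7%) / 5.2% = 1.019
Northgate: Sharpe ratio = (17.4% − 1.7%) / 25.4% = 0.618
Darton: Sharpe ratio = (19.9% − 1.7%) / 11.7% = 1.556
Highest: Darton (1.556).

Darton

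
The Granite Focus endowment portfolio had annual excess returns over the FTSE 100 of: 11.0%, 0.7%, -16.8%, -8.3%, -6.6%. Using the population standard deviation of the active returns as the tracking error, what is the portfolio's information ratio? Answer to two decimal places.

r̄ = (11 + 0.7 − 16.8 − 8.3 − 6.6) / 5 = -20.00 / 5 = -4.0000%
Σ(r − r̄)² = 436.1800; population σ = √(436.1800/5) = 9.3400%
IR = r̄ / tracking error = -4.0000 / 9.3400 = -0.4283

-0.43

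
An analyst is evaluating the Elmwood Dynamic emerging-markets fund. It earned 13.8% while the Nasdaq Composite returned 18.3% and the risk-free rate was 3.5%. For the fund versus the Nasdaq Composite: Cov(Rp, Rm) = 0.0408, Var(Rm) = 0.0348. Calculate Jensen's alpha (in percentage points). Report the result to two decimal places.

-7.05

β = Cov / Var = 0.0408 / 0.0348 = 1.1724
E[R] = Rf + β(Rm − Rf) = 3.5% + 1.1724 × (18.3% − 3.5%) = 20.8515%
α = Rp − E[R] = 13.8% − 20.8515% = -7.0515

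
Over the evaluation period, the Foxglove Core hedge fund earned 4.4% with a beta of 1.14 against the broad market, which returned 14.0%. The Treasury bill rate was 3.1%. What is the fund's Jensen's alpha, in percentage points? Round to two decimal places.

CAPM expected return = Rf + β(Rm − Rf) = 3.1% + 1.14 × (14.0% − 3.1%) = 3.1 + 1.14 × 10.90 = 15.5260%
Jensen's α = Rp − E[R] = 4.4% − 15.5260% = -11.1260

-11.13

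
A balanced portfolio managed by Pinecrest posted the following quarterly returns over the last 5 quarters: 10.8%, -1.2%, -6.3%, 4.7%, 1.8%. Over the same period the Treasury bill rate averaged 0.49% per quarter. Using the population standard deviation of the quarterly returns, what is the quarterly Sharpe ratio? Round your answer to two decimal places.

r̄ = (10.8 − 1.2 − 6.3 + 4.7 + 1.8) / 5 = 1.9600%
Σ(r − r̄)² = (10.8 − 1.9600)² + (-1.2 − 1.9600)² + (-6.3 − 1.9600)² + … = 163.8920
population σ = √(163.8920 / 5) = √32.7784 = 5.7252%
Sharpe = (r̄ − rf) / σ = (1.9600 − 0.49) / 5.7252 = 1.4700 / 5.7252 = 0.2568

0.26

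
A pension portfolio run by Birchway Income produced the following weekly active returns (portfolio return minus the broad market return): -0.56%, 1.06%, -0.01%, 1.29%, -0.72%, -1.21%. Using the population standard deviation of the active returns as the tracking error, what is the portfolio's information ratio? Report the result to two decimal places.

Mean return μ = -0.150 / 6 = -0.0250%
Σ(r − μ)² = 5.0802; population σ = √(5.0802/6) = 0.9202%
IR = μ / tracking error = -0.0250 / 0.9202 = -0.0272

-0.03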